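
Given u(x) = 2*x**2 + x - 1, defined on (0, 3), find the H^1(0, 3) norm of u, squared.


||u||_{H^1}^2 = 2127/5

The H^1 norm (squared) on an interval (0, L) is
  ||u||_{H^1}^2 = ∫_0^L u(x)^2 dx + ∫_0^L u'(x)^2 dx.
Compute u'(x) = 4*x + 1.
Then u(x)^2 = 4*x**4 + 4*x**3 - 3*x**2 - 2*x + 1 and u'(x)^2 = 16*x**2 + 8*x + 1.
Integrate each monomial from 0 to 3 using ∫_0^3 c·x^n dx = c·3^(n+1)/(n+1):
  ∫_0^3 u(x)^2 dx = ∫_0^3 (4*x^4 + 4*x^3 - 3*x^2 - 2*x + 1) dx. Term by term:
    ∫_0^3 4*x^4 dx = 972/5;  ∫_0^3 4*x^3 dx = 81;  ∫_0^3 -3*x^2 dx = -27;
    ∫_0^3 -2*x dx = -9;  ∫_0^3 1 dx = 3.
  Sum: 972/5 + 81 − 27 − 9 + 3 = 1212/5.
  ∫_0^3 u'(x)^2 dx = ∫_0^3 (16*x^2 + 8*x + 1) dx. Term by term:
    ∫_0^3 16*x^2 dx = 144;  ∫_0^3 8*x dx = 36;  ∫_0^3 1 dx = 3.
  Sum: 144 + 36 + 3 = 183.
Adding: ||u||_{H^1}^2 = 1212/5 + 183 = 2127/5.


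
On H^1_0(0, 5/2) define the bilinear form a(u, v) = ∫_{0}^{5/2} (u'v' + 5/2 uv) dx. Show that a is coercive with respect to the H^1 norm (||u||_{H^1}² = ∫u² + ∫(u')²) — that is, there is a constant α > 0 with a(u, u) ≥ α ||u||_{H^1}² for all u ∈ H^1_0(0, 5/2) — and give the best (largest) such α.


α = 1

Coercivity of a(·,·) on H^1_0(0, 5/2) means a(u, u) ≥ α ||u||_{H^1}² for every u ∈ H^1_0.
The interval has length L = 5/2, and Poincaré/coercivity depend only on L. Here a(u, u) = ∫(u')² + (5/2)·∫u².
Here c = 5/2 ≥ 1, so a(u,u) = ∫(u')² + c∫u² ≥ ∫(u')² + ∫u² = ||u||_{H^1}², i.e. α = 1 works. No larger α is possible: a(u,u) ≥ α||u||_{H^1}² means (1−α)∫(u')² ≥ (α−c)∫u², and for the modes u_n = sin(nπ(x−x₀)/L) (x₀ the left endpoint) one has ∫u_n²/∫(u_n')² = (L/(nπ))² → 0, so a(u_n,u_n)/||u_n||_{H^1}² → 1. Hence the optimal constant is α = 1.
Therefore α = 1.


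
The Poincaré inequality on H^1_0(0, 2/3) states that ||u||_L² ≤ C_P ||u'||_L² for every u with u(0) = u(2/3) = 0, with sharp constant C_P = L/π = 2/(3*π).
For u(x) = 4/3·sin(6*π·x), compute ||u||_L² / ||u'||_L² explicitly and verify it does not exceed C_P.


||u||_L² / ||u'||_L² = 1/(6*π) < C_P = 2/(3*π).

u(x) = 4/3·sin(6*π·x), so u'(x) = 8*π*cos(6*π*x).
Writing u(x) = A·sin(kπx/L) with A = 4/3 and k = 4, use ∫_0^L sin²(kπx/L) dx = L/2 and ∫_0^L cos²(kπx/L) dx = L/2.
u² = 16/9·sin²(6*π·x) and (u')² = 64*π^2·cos²(6*π·x), and each of sin², cos² integrates to L/2 = 1/3 over (0, 2/3).
∫_0^2/3 u² dx = 16/27, so ||u||_L² = 4*sqrt(3)/9.
∫_0^2/3 (u')² dx = 64*π^2/3, so ||u'||_L² = 8*sqrt(3)*π/3.
Ratio ||u||_L² / ||u'||_L² = 1/(6*π).
Sharp Poincaré constant on H^1_0(0, 2/3) is C_P = L/π = 2/(3*π), achieved by sin(3*π/2·x).
This is the k = 4 harmonic; the ratio L/(kπ) is strictly less than C_P = L/π, consistent with the sharp inequality ||u||_L² ≤ C_P ||u'||_L².


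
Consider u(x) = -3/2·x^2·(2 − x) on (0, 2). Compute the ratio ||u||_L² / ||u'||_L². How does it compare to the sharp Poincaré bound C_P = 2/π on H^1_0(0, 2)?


||u||_L² / ||u'||_L² = sqrt(14)/7 < C_P = 2/π.

u(x) = -3/2·x^2·(2 − x), so u'(x) = 3*x*(3*x - 4)/2.
u(x) = -3/2·x^2·(2 − x) vanishes at x = 0 and x = 2, so u ∈ H^1_0(0, 2). Differentiate via the product rule and integrate the resulting polynomials term by term.
  ∫_0^2 u² dx = ∫_0^2 (9*x^6/4 - 9*x^5 + 9*x^4) dx. Term by term:
    ∫_0^2 9*x^6/4 dx = 288/7;  ∫_0^2 -9*x^5 dx = -96;  ∫_0^2 9*x^4 dx = 288/5.
  Sum: 288/7 − 96 + 288/5 = 96/35.
  ∫_0^2 (u')² dx = ∫_0^2 (81*x^4/4 - 54*x^3 + 36*x^2) dx. Term by term:
    ∫_0^2 81*x^4/4 dx = 648/5;  ∫_0^2 -54*x^3 dx = -216;  ∫_0^2 36*x^2 dx = 96.
  Sum: 648/5 − 216 + 96 = 48/5.
∫_0^2 u² dx = 96/35, so ||u||_L² = 4*sqrt(210)/35.
∫_0^2 (u')² dx = 48/5, so ||u'||_L² = 4*sqrt(15)/5.
Ratio ||u||_L² / ||u'||_L² = sqrt(14)/7.
Sharp Poincaré constant on H^1_0(0, 2) is C_P = L/π = 2/π, achieved by sin(π/2·x).
A polynomial bump cannot attain the sharp Poincaré constant (only the first sine eigenfunction does), so the ratio is strictly less than C_P, consistent with ||u||_L² ≤ C_P ||u'||_L².


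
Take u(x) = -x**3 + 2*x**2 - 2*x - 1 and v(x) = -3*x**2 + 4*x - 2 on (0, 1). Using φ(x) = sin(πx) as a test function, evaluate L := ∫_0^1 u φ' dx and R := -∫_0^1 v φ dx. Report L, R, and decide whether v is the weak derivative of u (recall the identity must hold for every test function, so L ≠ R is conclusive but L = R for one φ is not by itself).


LHS = -12/π^3 + 3/π, RHS = -12/π^3 + 3/π. Yes, v = u' weakly.

u(x) = -x**3 + 2*x**2 - 2*x - 1, classical derivative u'(x) = -3*x**2 + 4*x - 2.
φ(x) = sin(πx), so φ'(x) = π*cos(π*x).
Note φ(0) = φ(1) = 0, so the boundary term u·φ vanishes.
LHS = ∫_0^1 u(x) φ'(x) dx = ∫_0^1 (-π*x^3*cos(π*x) + 2*π*x^2*cos(π*x) - 2*π*x*cos(π*x) - π*cos(π*x)) dx. Term by term:
  ∫_0^1 -π*cos(π*x) dx = 0;  ∫_0^1 -π*x^3*cos(π*x) dx = -12/π^3 + 3/π;  ∫_0^1 -2*π*x*cos(π*x) dx = 4/π;
  ∫_0^1 2*π*x^2*cos(π*x) dx = -4/π.
Sum: 0 + -12/π^3 + 3/π + 4/π − 4/π = -12/π^3 + 3/π.
So LHS = -12/π^3 + 3/π.
∫_0^1 v(x) φ(x) dx = ∫_0^1 (-3*x^2*sin(π*x) + 4*x*sin(π*x) - 2*sin(π*x)) dx. Term by term:
  ∫_0^1 -2*sin(π*x) dx = -4/π;  ∫_0^1 -3*x^2*sin(π*x) dx = -3/π + 12/π^3;  ∫_0^1 4*x*sin(π*x) dx = 4/π.
Sum: -4/π + -3/π + 12/π^3 + 4/π = -3/π + 12/π^3.
So RHS = -∫_0^1 v(x) φ(x) dx = -12/π^3 + 3/π.
LHS = RHS, so the identity holds for this test φ.
Moreover u is smooth here and v(x) = u'(x) = -3*x**2 + 4*x - 2 pointwise, so the identity holds for every test function. Hence v is the weak derivative of u.


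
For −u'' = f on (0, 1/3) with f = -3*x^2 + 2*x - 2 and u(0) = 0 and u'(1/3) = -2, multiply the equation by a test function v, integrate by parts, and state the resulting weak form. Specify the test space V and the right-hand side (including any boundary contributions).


V = {v ∈ H^1(0, 1/3) : v(0) = 0} (test functions vanish at x = 0 where u is specified); weak form: ∫_0^1/3 u'v' dx = ∫_0^1/3 (-3*x^2 + 2*x - 2) v dx − 2·v(1/3) for all v ∈ V.

Multiply both sides by a test function v and integrate from 0 to 1/3:
  ∫_0^1/3 −u''(x) v(x) dx = ∫_0^1/3 f(x) v(x) dx.
Integrate the LHS by parts once:
  ∫_0^1/3 −u'' v dx = −[u'(x) v(x)]_0^1/3 + ∫_0^1/3 u'(x) v'(x) dx.
Thus ∫_0^1/3 u'(x) v'(x) dx = ∫_0^1/3 f(x) v(x) dx + [u'(x) v(x)]_0^1/3.
Choose V so that boundary terms are either known or forced to vanish.
Mixed BC: u(0) = 0 (Dirichlet) and u'(1/3) = -2 (Neumann). Define V = {v ∈ H^1(0, 1/3) : v(0) = 0}. Then [u' v]_0^1/3 = u'(1/3)·v(1/3) − u'(0)·0 = − 2·v(1/3).
Weak formulation: find u (satisfying any essential BC) such that ∫_0^1/3 u'(x) v'(x) dx = ∫_0^1/3 f v dx − 2·v(1/3) for all v ∈ V (Dirichlet at 0 absorbed into V; Neumann datum at x = 1/3 contributes the boundary term).
Substituting f(x) = -3*x^2 + 2*x - 2, the right-hand side is ∫_0^1/3 (-3*x^2 + 2*x - 2) v dx − 2·v(1/3).


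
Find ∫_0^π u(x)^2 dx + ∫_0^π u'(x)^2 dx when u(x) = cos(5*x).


||u||_{H^1(0,π)}^2 = 13*π

u'(x) = -5*sin(5*x).
Expand u² and (u')² and integrate term by term on (0, π), using: for integers n ≥ 1, ∫_0^π sin²(nx) dx = ∫_0^π cos²(nx) dx = π/2; for n ≠ n', ∫_0^π sin(nx)sin(n'x) dx = ∫_0^π cos(nx)cos(n'x) dx = 0; and by product-to-sum, ∫_0^π sin(nx)cos(n'x) dx = ½∫_0^π [sin((n+n')x) + sin((n−n')x)] dx, which is 0 when n+n' is even and 2n/(n²−n'²) when n+n' is odd (it need not vanish on (0, π)).
  u² squared terms: (1)²·∫cos(5x)² dx = 1·π/2 = π/2.
  So ∫_0^π u² dx = π/2.
  (u')² squared terms: (-5)²·∫sin(5x)² dx = 25·π/2 = 25*π/2.
  So ∫_0^π (u')² dx = 25*π/2.
||u||_{H^1}^2 = (π/2) + (25*π/2) = 13*π.


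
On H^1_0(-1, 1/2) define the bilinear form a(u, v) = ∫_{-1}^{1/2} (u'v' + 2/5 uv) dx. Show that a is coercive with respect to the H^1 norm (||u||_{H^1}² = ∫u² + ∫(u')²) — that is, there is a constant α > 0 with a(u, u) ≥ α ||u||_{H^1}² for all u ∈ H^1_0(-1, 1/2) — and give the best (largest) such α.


α = 2*(9 + 10*π^2)/(5*(9 + 4*π^2))

Coercivity of a(·,·) on H^1_0(-1, 1/2) means a(u, u) ≥ α ||u||_{H^1}² for every u ∈ H^1_0.
The interval has length L = 3/2, and Poincaré/coercivity depend only on L. Here a(u, u) = ∫(u')² + (2/5)·∫u².
Here 0 < c = 2/5 < 1. The condition a(u,u) ≥ α||u||_{H^1}² reads (1−α)∫(u')² ≥ (α−c)∫u². Any admissible α is ≤ 1 (rapidly oscillating u have ∫u²/∫(u')² → 0), and α = 1 would force 0 ≥ (1−c)∫u², impossible since c < 1; so 1−α > 0. By the sharp Poincaré inequality on H^1_0 of an interval of length L, ∫(u')² ≥ (π/L)²∫u² with equality for the first sine mode sin(π(x−x₀)/L) (x₀ the left endpoint), so the inequality holds for all u iff (1−α)(π/L)² ≥ α − c, i.e. α ≤ ((π/L)² + c)/((π/L)² + 1) = (1 + c(L/π)²)/(1 + (L/π)²). With (π/L)² = 4*π^2/9 and c = 2/5, the largest admissible constant is α = ((π/L)² + c)/((π/L)² + 1).
Simplifying, α = 2*(9 + 10*π^2)/(5*(9 + 4*π^2)).


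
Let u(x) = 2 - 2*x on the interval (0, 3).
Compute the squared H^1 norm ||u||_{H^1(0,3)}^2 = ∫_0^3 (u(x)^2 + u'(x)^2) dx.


||u||_{H^1}^2 = 24

The H^1 norm (squared) on an interval (0, L) is
  ||u||_{H^1}^2 = ∫_0^L u(x)^2 dx + ∫_0^L u'(x)^2 dx.
Compute u'(x) = -2.
Then u(x)^2 = 4*x**2 - 8*x + 4 and u'(x)^2 = 4.
Integrate each monomial from 0 to 3 using ∫_0^3 c·x^n dx = c·3^(n+1)/(n+1):
  ∫_0^3 u(x)^2 dx = ∫_0^3 (4*x^2 - 8*x + 4) dx. Term by term:
    ∫_0^3 4*x^2 dx = 36;  ∫_0^3 -8*x dx = -36;  ∫_0^3 4 dx = 12.
  Sum: 36 − 36 + 12 = 12.
  ∫_0^3 u'(x)^2 dx = ∫_0^3 (4) dx. Term by term:
    ∫_0^3 4 dx = 12.
Adding: ||u||_{H^1}^2 = 12 + 12 = 24.


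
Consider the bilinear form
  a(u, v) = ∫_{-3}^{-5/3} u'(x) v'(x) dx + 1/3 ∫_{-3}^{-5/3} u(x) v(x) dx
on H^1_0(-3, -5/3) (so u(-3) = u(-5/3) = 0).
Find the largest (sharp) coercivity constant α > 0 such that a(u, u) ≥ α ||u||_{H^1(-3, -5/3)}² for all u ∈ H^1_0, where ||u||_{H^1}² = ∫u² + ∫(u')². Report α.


α = (16 + 27*π^2)/(3*(16 + 9*π^2))

Coercivity of a(·,·) on H^1_0(-3, -5/3) means a(u, u) ≥ α ||u||_{H^1}² for every u ∈ H^1_0.
The interval has length L = 4/3, and Poincaré/coercivity depend only on L. Here a(u, u) = ∫(u')² + (1/3)·∫u².
Here 0 < c = 1/3 < 1. The condition a(u,u) ≥ α||u||_{H^1}² reads (1−α)∫(u')² ≥ (α−c)∫u². Any admissible α is ≤ 1 (rapidly oscillating u have ∫u²/∫(u')² → 0), and α = 1 would force 0 ≥ (1−c)∫u², impossible since c < 1; so 1−α > 0. By the sharp Poincaré inequality on H^1_0 of an interval of length L, ∫(u')² ≥ (π/L)²∫u² with equality for the first sine mode sin(π(x−x₀)/L) (x₀ the left endpoint), so the inequality holds for all u iff (1−α)(π/L)² ≥ α − c, i.e. α ≤ ((π/L)² + c)/((π/L)² + 1) = (1 + c(L/π)²)/(1 + (L/π)²). With (π/L)² = 9*π^2/16 and c = 1/3, the largest admissible constant is α = ((π/L)² + c)/((π/L)² + 1).
Simplifying, α = (16 + 27*π^2)/(3*(16 + 9*π^2)).


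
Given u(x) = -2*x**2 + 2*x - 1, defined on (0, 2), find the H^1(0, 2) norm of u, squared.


||u||_{H^1}^2 = 138/5

The H^1 norm (squared) on an interval (0, L) is
  ||u||_{H^1}^2 = ∫_0^L u(x)^2 dx + ∫_0^L u'(x)^2 dx.
Compute u'(x) = 2 - 4*x.
Then u(x)^2 = 4*x**4 - 8*x**3 + 8*x**2 - 4*x + 1 and u'(x)^2 = 16*x**2 - 16*x + 4.
Integrate each monomial from 0 to 2 using ∫_0^2 c·x^n dx = c·2^(n+1)/(n+1):
  ∫_0^2 u(x)^2 dx = ∫_0^2 (4*x^4 - 8*x^3 + 8*x^2 - 4*x + 1) dx. Term by term:
    ∫_0^2 4*x^4 dx = 128/5;  ∫_0^2 -8*x^3 dx = -32;  ∫_0^2 8*x^2 dx = 64/3;
    ∫_0^2 -4*x dx = -8;  ∫_0^2 1 dx = 2.
  Sum: 128/5 − 32 + 64/3 − 8 + 2 = 134/15.
  ∫_0^2 u'(x)^2 dx = ∫_0^2 (16*x^2 - 16*x + 4) dx. Term by term:
    ∫_0^2 16*x^2 dx = 128/3;  ∫_0^2 -16*x dx = -32;  ∫_0^2 4 dx = 8.
  Sum: 128/3 − 32 + 8 = 56/3.
Adding: ||u||_{H^1}^2 = 134/15 + 56/3 = 138/5.


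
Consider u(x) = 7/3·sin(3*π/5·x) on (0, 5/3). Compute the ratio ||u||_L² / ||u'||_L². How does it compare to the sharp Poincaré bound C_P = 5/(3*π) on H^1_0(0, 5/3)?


||u||_L² / ||u'||_L² = 5/(3*π) = C_P.

u(x) = 7/3·sin(3*π/5·x), so u'(x) = 7*π*cos(3*π*x/5)/5.
Writing u(x) = A·sin(kπx/L) with A = 7/3 and k = 1, use ∫_0^L sin²(kπx/L) dx = L/2 and ∫_0^L cos²(kπx/L) dx = L/2.
u² = 49/9·sin²(3*π/5·x) and (u')² = 49*π^2/25·cos²(3*π/5·x), and each of sin², cos² integrates to L/2 = 5/6 over (0, 5/3).
∫_0^5/3 u² dx = 245/54, so ||u||_L² = 7*sqrt(30)/18.
∫_0^5/3 (u')² dx = 49*π^2/30, so ||u'||_L² = 7*sqrt(30)*π/30.
Ratio ||u||_L² / ||u'||_L² = 5/(3*π).
Sharp Poincaré constant on H^1_0(0, 5/3) is C_P = L/π = 5/(3*π), achieved by sin(3*π/5·x).
This is the k = 1 eigenfunction (up to amplitude), so the ratio equals the sharp Poincaré constant exactly.


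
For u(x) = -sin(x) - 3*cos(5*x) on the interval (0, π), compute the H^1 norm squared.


||u||_{H^1(0,π)}^2 = 118*π

u'(x) = 15*sin(5*x) - cos(x).
Expand u² and (u')² and integrate term by term on (0, π), using: for integers n ≥ 1, ∫_0^π sin²(nx) dx = ∫_0^π cos²(nx) dx = π/2; for n ≠ n', ∫_0^π sin(nx)sin(n'x) dx = ∫_0^π cos(nx)cos(n'x) dx = 0; and by product-to-sum, ∫_0^π sin(nx)cos(n'x) dx = ½∫_0^π [sin((n+n')x) + sin((n−n')x)] dx, which is 0 when n+n' is even and 2n/(n²−n'²) when n+n' is odd (it need not vanish on (0, π)).
  u² squared terms: (-1)²·∫sin(x)² dx = 1·π/2 = π/2;  (-3)²·∫cos(5x)² dx = 9·π/2 = 9*π/2.
  u² cross terms: 2·(-1)·(-3)·∫sin(x)·cos(5x) dx = 6·(0) = 0.
  So ∫_0^π u² dx = π/2 + 9*π/2 + 0 = 5*π.
  (u')² squared terms: (-1)²·∫cos(x)² dx = 1·π/2 = π/2;  (15)²·∫sin(5x)² dx = 225·π/2 = 225*π/2.
  (u')² cross terms: 2·(-1)·(15)·∫cos(x)·sin(5x) dx = -30·(0) = 0.
  So ∫_0^π (u')² dx = π/2 + 225*π/2 + 0 = 113*π.
||u||_{H^1}^2 = (5*π) + (113*π) = 118*π.


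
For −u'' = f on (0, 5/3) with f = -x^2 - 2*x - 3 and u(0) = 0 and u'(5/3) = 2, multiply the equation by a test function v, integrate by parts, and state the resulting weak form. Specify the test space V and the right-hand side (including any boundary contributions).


V = {v ∈ H^1(0, 5/3) : v(0) = 0} (test functions vanish at x = 0 where u is specified); weak form: ∫_0^5/3 u'v' dx = ∫_0^5/3 (-x^2 - 2*x - 3) v dx + 2·v(5/3) for all v ∈ V.

Multiply both sides by a test function v and integrate from 0 to 5/3:
  ∫_0^5/3 −u''(x) v(x) dx = ∫_0^5/3 f(x) v(x) dx.
Integrate the LHS by parts once:
  ∫_0^5/3 −u'' v dx = −[u'(x) v(x)]_0^5/3 + ∫_0^5/3 u'(x) v'(x) dx.
Thus ∫_0^5/3 u'(x) v'(x) dx = ∫_0^5/3 f(x) v(x) dx + [u'(x) v(x)]_0^5/3.
Choose V so that boundary terms are either known or forced to vanish.
Mixed BC: u(0) = 0 (Dirichlet) and u'(5/3) = 2 (Neumann). Define V = {v ∈ H^1(0, 5/3) : v(0) = 0}. Then [u' v]_0^5/3 = u'(5/3)·v(5/3) − u'(0)·0 = 2·v(5/3).
Weak formulation: find u (satisfying any essential BC) such that ∫_0^5/3 u'(x) v'(x) dx = ∫_0^5/3 f v dx + 2·v(5/3) for all v ∈ V (Dirichlet at 0 absorbed into V; Neumann datum at x = 5/3 contributes the boundary term).
Substituting f(x) = -x^2 - 2*x - 3, the right-hand side is ∫_0^5/3 (-x^2 - 2*x - 3) v dx + 2·v(5/3).


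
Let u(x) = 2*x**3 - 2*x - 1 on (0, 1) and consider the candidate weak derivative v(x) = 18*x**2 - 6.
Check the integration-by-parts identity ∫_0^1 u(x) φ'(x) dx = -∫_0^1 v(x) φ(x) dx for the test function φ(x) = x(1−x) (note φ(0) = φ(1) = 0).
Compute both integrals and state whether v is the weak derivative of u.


LHS = 1/30, RHS = 1/10. No, v is not the weak derivative of u.

u(x) = 2*x**3 - 2*x - 1, classical derivative u'(x) = 6*x**2 - 2.
φ(x) = x(1−x), so φ'(x) = 1 - 2*x.
Note φ(0) = φ(1) = 0, so the boundary term u·φ vanishes.
LHS = ∫_0^1 u(x) φ'(x) dx = ∫_0^1 (-4*x^4 + 2*x^3 + 4*x^2 - 1) dx. Term by term:
  ∫_0^1 -4*x^4 dx = -4/5;  ∫_0^1 2*x^3 dx = 1/2;  ∫_0^1 4*x^2 dx = 4/3;
  ∫_0^1 -1 dx = -1.
Sum: -4/5 + 1/2 + 4/3 − 1 = 1/30.
So LHS = 1/30.
∫_0^1 v(x) φ(x) dx = ∫_0^1 (-18*x^4 + 18*x^3 + 6*x^2 - 6*x) dx. Term by term:
  ∫_0^1 -18*x^4 dx = -18/5;  ∫_0^1 18*x^3 dx = 9/2;  ∫_0^1 6*x^2 dx = 2;
  ∫_0^1 -6*x dx = -3.
Sum: -18/5 + 9/2 + 2 − 3 = -1/10.
So RHS = -∫_0^1 v(x) φ(x) dx = 1/10.
LHS − RHS = -1/15 ≠ 0, so the identity fails.
(For a valid weak derivative the identity must hold for EVERY test function, in particular this one. The failure shows v is NOT the weak derivative of u.)
Correct weak derivative would be u'(x) = 6*x**2 - 2.


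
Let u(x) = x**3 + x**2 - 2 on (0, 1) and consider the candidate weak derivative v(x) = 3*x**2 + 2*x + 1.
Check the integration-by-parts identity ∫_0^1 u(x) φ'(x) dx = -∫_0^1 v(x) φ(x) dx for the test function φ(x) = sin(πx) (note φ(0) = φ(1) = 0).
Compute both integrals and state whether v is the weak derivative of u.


LHS = -5/π + 12/π^3, RHS = -7/π + 12/π^3. No, v is not the weak derivative of u.

u(x) = x**3 + x**2 - 2, classical derivative u'(x) = 3*x**2 + 2*x.
φ(x) = sin(πx), so φ'(x) = π*cos(π*x).
Note φ(0) = φ(1) = 0, so the boundary term u·φ vanishes.
LHS = ∫_0^1 u(x) φ'(x) dx = ∫_0^1 (π*x^3*cos(π*x) + π*x^2*cos(π*x) - 2*π*cos(π*x)) dx. Term by term:
  ∫_0^1 -2*π*cos(π*x) dx = 0;  ∫_0^1 π*x^2*cos(π*x) dx = -2/π;  ∫_0^1 π*x^3*cos(π*x) dx = -3/π + 12/π^3.
Sum: 0 − 2/π + -3/π + 12/π^3 = -5/π + 12/π^3.
So LHS = -5/π + 12/π^3.
∫_0^1 v(x) φ(x) dx = ∫_0^1 (3*x^2*sin(π*x) + 2*x*sin(π*x) + sin(π*x)) dx. Term by term:
  ∫_0^1 2*x*sin(π*x) dx = 2/π;  ∫_0^1 3*x^2*sin(π*x) dx = -12/π^3 + 3/π;  ∫_0^1 sin(π*x) dx = 2/π.
Sum: 2/π + -12/π^3 + 3/π + 2/π = -12/π^3 + 7/π.
So RHS = -∫_0^1 v(x) φ(x) dx = -7/π + 12/π^3.
LHS − RHS = 2/π ≠ 0, so the identity fails.
(For a valid weak derivative the identity must hold for EVERY test function, in particular this one. The failure shows v is NOT the weak derivative of u.)
Correct weak derivative would be u'(x) = 3*x**2 + 2*x.


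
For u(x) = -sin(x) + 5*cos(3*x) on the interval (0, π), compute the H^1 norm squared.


||u||_{H^1(0,π)}^2 = 126*π

u'(x) = -15*sin(3*x) - cos(x).
Expand u² and (u')² and integrate term by term on (0, π), using: for integers n ≥ 1, ∫_0^π sin²(nx) dx = ∫_0^π cos²(nx) dx = π/2; for n ≠ n', ∫_0^π sin(nx)sin(n'x) dx = ∫_0^π cos(nx)cos(n'x) dx = 0; and by product-to-sum, ∫_0^π sin(nx)cos(n'x) dx = ½∫_0^π [sin((n+n')x) + sin((n−n')x)] dx, which is 0 when n+n' is even and 2n/(n²−n'²) when n+n' is odd (it need not vanish on (0, π)).
  u² squared terms: (-1)²·∫sin(x)² dx = 1·π/2 = π/2;  (5)²·∫cos(3x)² dx = 25·π/2 = 25*π/2.
  u² cross terms: 2·(-1)·(5)·∫sin(x)·cos(3x) dx = -10·(0) = 0.
  So ∫_0^π u² dx = π/2 + 25*π/2 + 0 = 13*π.
  (u')² squared terms: (-1)²·∫cos(x)² dx = 1·π/2 = π/2;  (-15)²·∫sin(3x)² dx = 225·π/2 = 225*π/2.
  (u')² cross terms: 2·(-1)·(-15)·∫cos(x)·sin(3x) dx = 30·(0) = 0.
  So ∫_0^π (u')² dx = π/2 + 225*π/2 + 0 = 113*π.
||u||_{H^1}^2 = (13*π) + (113*π) = 126*π.


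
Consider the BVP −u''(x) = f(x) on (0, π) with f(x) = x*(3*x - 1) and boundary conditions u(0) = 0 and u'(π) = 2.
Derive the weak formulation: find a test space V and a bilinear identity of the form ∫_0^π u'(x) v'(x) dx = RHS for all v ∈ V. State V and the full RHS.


V = {v ∈ H^1(0, π) : v(0) = 0} (test functions vanish at x = 0 where u is specified); weak form: ∫_0^π u'v' dx = ∫_0^π (x*(3*x - 1)) v dx + 2·v(π) for all v ∈ V.

Multiply both sides by a test function v and integrate from 0 to π:
  ∫_0^π −u''(x) v(x) dx = ∫_0^π f(x) v(x) dx.
Integrate the LHS by parts once:
  ∫_0^π −u'' v dx = −[u'(x) v(x)]_0^π + ∫_0^π u'(x) v'(x) dx.
Thus ∫_0^π u'(x) v'(x) dx = ∫_0^π f(x) v(x) dx + [u'(x) v(x)]_0^π.
Choose V so that boundary terms are either known or forced to vanish.
Mixed BC: u(0) = 0 (Dirichlet) and u'(π) = 2 (Neumann). Define V = {v ∈ H^1(0, π) : v(0) = 0}. Then [u' v]_0^π = u'(π)·v(π) − u'(0)·0 = 2·v(π).
Weak formulation: find u (satisfying any essential BC) such that ∫_0^π u'(x) v'(x) dx = ∫_0^π f v dx + 2·v(π) for all v ∈ V (Dirichlet at 0 absorbed into V; Neumann datum at x = π contributes the boundary term).
Substituting f(x) = x*(3*x - 1), the right-hand side is ∫_0^π (x*(3*x - 1)) v dx + 2·v(π).


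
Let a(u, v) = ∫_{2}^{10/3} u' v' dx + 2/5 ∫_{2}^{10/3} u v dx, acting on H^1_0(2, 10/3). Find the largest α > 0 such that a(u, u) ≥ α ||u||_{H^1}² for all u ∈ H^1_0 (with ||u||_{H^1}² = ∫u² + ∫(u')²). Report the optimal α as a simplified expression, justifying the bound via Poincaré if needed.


α = (32 + 45*π^2)/(5*(16 + 9*π^2))

Coercivity of a(·,·) on H^1_0(2, 10/3) means a(u, u) ≥ α ||u||_{H^1}² for every u ∈ H^1_0.
The interval has length L = 4/3, and Poincaré/coercivity depend only on L. Here a(u, u) = ∫(u')² + (2/5)·∫u².
Here 0 < c = 2/5 < 1. The condition a(u,u) ≥ α||u||_{H^1}² reads (1−α)∫(u')² ≥ (α−c)∫u². Any admissible α is ≤ 1 (rapidly oscillating u have ∫u²/∫(u')² → 0), and α = 1 would force 0 ≥ (1−c)∫u², impossible since c < 1; so 1−α > 0. By the sharp Poincaré inequality on H^1_0 of an interval of length L, ∫(u')² ≥ (π/L)²∫u² with equality for the first sine mode sin(π(x−x₀)/L) (x₀ the left endpoint), so the inequality holds for all u iff (1−α)(π/L)² ≥ α − c, i.e. α ≤ ((π/L)² + c)/((π/L)² + 1) = (1 + c(L/π)²)/(1 + (L/π)²). With (π/L)² = 9*π^2/16 and c = 2/5, the largest admissible constant is α = ((π/L)² + c)/((π/L)² + 1).
Simplifying, α = (32 + 45*π^2)/(5*(16 + 9*π^2)).


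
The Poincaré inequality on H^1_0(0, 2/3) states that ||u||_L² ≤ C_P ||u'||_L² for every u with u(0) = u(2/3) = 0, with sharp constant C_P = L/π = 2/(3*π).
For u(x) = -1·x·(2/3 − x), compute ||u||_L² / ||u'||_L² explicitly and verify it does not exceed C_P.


||u||_L² / ||u'||_L² = sqrt(10)/15 < C_P = 2/(3*π).

u(x) = -1·x·(2/3 − x), so u'(x) = 2*x - 2/3.
u(x) = -1·x·(2/3 − x) vanishes at x = 0 and x = 2/3, so u ∈ H^1_0(0, 2/3). Differentiate via the product rule and integrate the resulting polynomials term by term.
  ∫_0^2/3 u² dx = ∫_0^2/3 (x^4 - 4*x^3/3 + 4*x^2/9) dx. Term by term:
    ∫_0^2/3 x^4 dx = 32/1215;  ∫_0^2/3 -4*x^3/3 dx = -16/243;  ∫_0^2/3 4*x^2/9 dx = 32/729.
  Sum: 32/1215 − 16/243 + 32/729 = 16/3645.
  ∫_0^2/3 (u')² dx = ∫_0^2/3 (4*x^2 - 8*x/3 + 4/9) dx. Term by term:
    ∫_0^2/3 4*x^2 dx = 32/81;  ∫_0^2/3 -8*x/3 dx = -16/27;  ∫_0^2/3 4/9 dx = 8/27.
  Sum: 32/81 − 16/27 + 8/27 = 8/81.
∫_0^2/3 u² dx = 16/3645, so ||u||_L² = 4*sqrt(5)/135.
∫_0^2/3 (u')² dx = 8/81, so ||u'||_L² = 2*sqrt(2)/9.
Ratio ||u||_L² / ||u'||_L² = sqrt(10)/15.
Sharp Poincaré constant on H^1_0(0, 2/3) is C_P = L/π = 2/(3*π), achieved by sin(3*π/2·x).
A polynomial bump cannot attain the sharp Poincaré constant (only the first sine eigenfunction does), so the ratio is strictly less than C_P, consistent with ||u||_L² ≤ C_P ||u'||_L².


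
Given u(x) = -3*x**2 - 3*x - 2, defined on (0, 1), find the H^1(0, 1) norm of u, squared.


||u||_{H^1}^2 = 623/10

The H^1 norm (squared) on an interval (0, L) is
  ||u||_{H^1}^2 = ∫_0^L u(x)^2 dx + ∫_0^L u'(x)^2 dx.
Compute u'(x) = -6*x - 3.
Then u(x)^2 = 9*x**4 + 18*x**3 + 21*x**2 + 12*x + 4 and u'(x)^2 = 36*x**2 + 36*x + 9.
Integrate each monomial from 0 to 1 using ∫_0^1 c·x^n dx = c·1^(n+1)/(n+1):
  ∫_0^1 u(x)^2 dx = ∫_0^1 (9*x^4 + 18*x^3 + 21*x^2 + 12*x + 4) dx. Term by term:
    ∫_0^1 9*x^4 dx = 9/5;  ∫_0^1 18*x^3 dx = 9/2;  ∫_0^1 21*x^2 dx = 7;
    ∫_0^1 12*x dx = 6;  ∫_0^1 4 dx = 4.
  Sum: 9/5 + 9/2 + 7 + 6 + 4 = 233/10.
  ∫_0^1 u'(x)^2 dx = ∫_0^1 (36*x^2 + 36*x + 9) dx. Term by term:
    ∫_0^1 36*x^2 dx = 12;  ∫_0^1 36*x dx = 18;  ∫_0^1 9 dx = 9.
  Sum: 12 + 18 + 9 = 39.
Adding: ||u||_{H^1}^2 = 233/10 + 39 = 623/10.


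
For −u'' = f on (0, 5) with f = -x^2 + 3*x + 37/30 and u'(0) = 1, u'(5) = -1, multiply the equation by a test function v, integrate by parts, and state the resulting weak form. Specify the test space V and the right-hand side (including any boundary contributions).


V = H^1(0, 5) (v unrestricted at boundary; u is determined up to an additive constant); weak form: ∫_0^5 u'v' dx = ∫_0^5 (-x^2 + 3*x + 37/30) v dx − v(5) − v(0) for all v ∈ V.

Multiply both sides by a test function v and integrate from 0 to 5:
  ∫_0^5 −u''(x) v(x) dx = ∫_0^5 f(x) v(x) dx.
Integrate the LHS by parts once:
  ∫_0^5 −u'' v dx = −[u'(x) v(x)]_0^5 + ∫_0^5 u'(x) v'(x) dx.
Thus ∫_0^5 u'(x) v'(x) dx = ∫_0^5 f(x) v(x) dx + [u'(x) v(x)]_0^5.
Choose V so that boundary terms are either known or forced to vanish.
u has inhomogeneous Neumann u'(0) = 1, u'(5) = -1. [u' v]_0^5 = (-1)·v(5) − (1)·v(0) = − v(5) − v(0). Take V = H^1(0, 5); boundary term becomes part of RHS.
Weak formulation: find u (satisfying any essential BC) such that ∫_0^5 u'(x) v'(x) dx = ∫_0^5 f v dx − v(5) − v(0) for all v ∈ V (Neumann data are natural BCs: they enter the RHS as boundary terms).
Substituting f(x) = -x^2 + 3*x + 37/30, the right-hand side is ∫_0^5 (-x^2 + 3*x + 37/30) v dx − v(5) − v(0).
Compatibility check (pure Neumann): taking v ≡ 1 ∈ V gives 0 = ∫_0^5 f dx + (-1) − (1), i.e. ∫_0^5 f dx must equal u'(0) − u'(5) = 2. Indeed ∫_0^5 (-x^2 + 3*x + 37/30) dx = 2, so the data are compatible. The solution is then unique only up to an additive constant (fix it e.g. by requiring ∫_0^5 u dx = 0).


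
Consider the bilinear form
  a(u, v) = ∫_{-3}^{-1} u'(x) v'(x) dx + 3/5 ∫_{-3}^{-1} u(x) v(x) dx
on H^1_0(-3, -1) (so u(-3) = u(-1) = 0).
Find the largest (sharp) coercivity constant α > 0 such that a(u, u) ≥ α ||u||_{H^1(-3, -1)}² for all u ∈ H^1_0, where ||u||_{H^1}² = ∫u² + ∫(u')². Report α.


α = (12/5 + π^2)/(4 + π^2)

Coercivity of a(·,·) on H^1_0(-3, -1) means a(u, u) ≥ α ||u||_{H^1}² for every u ∈ H^1_0.
The interval has length L = 2, and Poincaré/coercivity depend only on L. Here a(u, u) = ∫(u')² + (3/5)·∫u².
Here 0 < c = 3/5 < 1. The condition a(u,u) ≥ α||u||_{H^1}² reads (1−α)∫(u')² ≥ (α−c)∫u². Any admissible α is ≤ 1 (rapidly oscillating u have ∫u²/∫(u')² → 0), and α = 1 would force 0 ≥ (1−c)∫u², impossible since c < 1; so 1−α > 0. By the sharp Poincaré inequality on H^1_0 of an interval of length L, ∫(u')² ≥ (π/L)²∫u² with equality for the first sine mode sin(π(x−x₀)/L) (x₀ the left endpoint), so the inequality holds for all u iff (1−α)(π/L)² ≥ α − c, i.e. α ≤ ((π/L)² + c)/((π/L)² + 1) = (1 + c(L/π)²)/(1 + (L/π)²). With (π/L)² = π^2/4 and c = 3/5, the largest admissible constant is α = ((π/L)² + c)/((π/L)² + 1).
Simplifying, α = (12/5 + π^2)/(4 + π^2).


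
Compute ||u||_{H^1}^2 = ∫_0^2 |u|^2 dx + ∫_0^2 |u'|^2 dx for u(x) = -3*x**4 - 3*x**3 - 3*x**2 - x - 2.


||u||_{H^1}^2 = 966874/105

The H^1 norm (squared) on an interval (0, L) is
  ||u||_{H^1}^2 = ∫_0^L u(x)^2 dx + ∫_0^L u'(x)^2 dx.
Compute u'(x) = -12*x**3 - 9*x**2 - 6*x - 1.
Then u(x)^2 = 9*x**8 + 18*x**7 + 27*x**6 + 24*x**5 + 27*x**4 + 18*x**3 + 13*x**2 + 4*x + 4 and u'(x)^2 = 144*x**6 + 216*x**5 + 225*x**4 + 132*x**3 + 54*x**2 + 12*x + 1.
Integrate each monomial from 0 to 2 using ∫_0^2 c·x^n dx = c·2^(n+1)/(n+1):
  ∫_0^2 u(x)^2 dx = ∫_0^2 (9*x^8 + 18*x^7 + 27*x^6 + 24*x^5 + 27*x^4 + 18*x^3 + 13*x^2 + 4*x + 4) dx. Term by term:
    ∫_0^2 9*x^8 dx = 512;  ∫_0^2 18*x^7 dx = 576;  ∫_0^2 27*x^6 dx = 3456/7;
    ∫_0^2 24*x^5 dx = 256;  ∫_0^2 27*x^4 dx = 864/5;  ∫_0^2 18*x^3 dx = 72;
    ∫_0^2 13*x^2 dx = 104/3;  ∫_0^2 4*x dx = 8;  ∫_0^2 4 dx = 8.
  Sum: 512 + 576 + 3456/7 + 256 + 864/5 + 72 + 104/3 + 8 + 8 = 223984/105.
  ∫_0^2 u'(x)^2 dx = ∫_0^2 (144*x^6 + 216*x^5 + 225*x^4 + 132*x^3 + 54*x^2 + 12*x + 1) dx. Term by term:
    ∫_0^2 144*x^6 dx = 18432/7;  ∫_0^2 216*x^5 dx = 2304;  ∫_0^2 225*x^4 dx = 1440;
    ∫_0^2 132*x^3 dx = 528;  ∫_0^2 54*x^2 dx = 144;  ∫_0^2 12*x dx = 24;
    ∫_0^2 1 dx = 2.
  Sum: 18432/7 + 2304 + 1440 + 528 + 144 + 24 + 2 = 49526/7.
Adding: ||u||_{H^1}^2 = 223984/105 + 49526/7 = 966874/105.


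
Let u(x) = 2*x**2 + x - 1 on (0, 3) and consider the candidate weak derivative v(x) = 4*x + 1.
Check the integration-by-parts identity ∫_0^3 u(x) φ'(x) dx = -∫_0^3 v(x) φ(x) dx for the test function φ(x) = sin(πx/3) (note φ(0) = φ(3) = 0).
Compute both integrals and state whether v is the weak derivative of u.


LHS = -42/π, RHS = -42/π. Yes, v = u' weakly.

u(x) = 2*x**2 + x - 1, classical derivative u'(x) = 4*x + 1.
φ(x) = sin(πx/3), so φ'(x) = π*cos(π*x/3)/3.
Note φ(0) = φ(3) = 0, so the boundary term u·φ vanishes.
LHS = ∫_0^3 u(x) φ'(x) dx = ∫_0^3 (2*π*x^2*cos(π*x/3)/3 + π*x*cos(π*x/3)/3 - π*cos(π*x/3)/3) dx. Term by term:
  ∫_0^3 -π*cos(π*x/3)/3 dx = 0;  ∫_0^3 π*x*cos(π*x/3)/3 dx = -6/π;  ∫_0^3 2*π*x^2*cos(π*x/3)/3 dx = -36/π.
Sum: 0 − 6/π − 36/π = -42/π.
So LHS = -42/π.
∫_0^3 v(x) φ(x) dx = ∫_0^3 (4*x*sin(π*x/3) + sin(π*x/3)) dx. Term by term:
  ∫_0^3 4*x*sin(π*x/3) dx = 36/π;  ∫_0^3 sin(π*x/3) dx = 6/π.
Sum: 36/π + 6/π = 42/π.
So RHS = -∫_0^3 v(x) φ(x) dx = -42/π.
LHS = RHS, so the identity holds for this test φ.
Moreover u is smooth here and v(x) = u'(x) = 4*x + 1 pointwise, so the identity holds for every test function. Hence v is the weak derivative of u.


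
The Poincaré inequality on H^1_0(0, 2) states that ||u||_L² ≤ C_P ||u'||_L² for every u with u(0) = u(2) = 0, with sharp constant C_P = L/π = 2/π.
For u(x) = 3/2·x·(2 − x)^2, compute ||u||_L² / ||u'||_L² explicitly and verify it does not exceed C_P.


||u||_L² / ||u'||_L² = sqrt(14)/7 < C_P = 2/π.

u(x) = 3/2·x·(2 − x)^2, so u'(x) = 3*(x/2 - 1)*(3*x - 2).
u(x) = 3/2·x·(2 − x)^2 vanishes at x = 0 and x = 2, so u ∈ H^1_0(0, 2). Differentiate via the product rule and integrate the resulting polynomials term by term.
  ∫_0^2 u² dx = ∫_0^2 (9*x^6/4 - 18*x^5 + 54*x^4 - 72*x^3 + 36*x^2) dx. Term by term:
    ∫_0^2 9*x^6/4 dx = 288/7;  ∫_0^2 -18*x^5 dx = -192;  ∫_0^2 54*x^4 dx = 1728/5;
    ∫_0^2 -72*x^3 dx = -288;  ∫_0^2 36*x^2 dx = 96.
  Sum: 288/7 − 192 + 1728/5 − 288 + 96 = 96/35.
  ∫_0^2 (u')² dx = ∫_0^2 (81*x^4/4 - 108*x^3 + 198*x^2 - 144*x + 36) dx. Term by term:
    ∫_0^2 81*x^4/4 dx = 648/5;  ∫_0^2 -108*x^3 dx = -432;  ∫_0^2 198*x^2 dx = 528;
    ∫_0^2 -144*x dx = -288;  ∫_0^2 36 dx = 72.
  Sum: 648/5 − 432 + 528 − 288 + 72 = 48/5.
∫_0^2 u² dx = 96/35, so ||u||_L² = 4*sqrt(210)/35.
∫_0^2 (u')² dx = 48/5, so ||u'||_L² = 4*sqrt(15)/5.
Ratio ||u||_L² / ||u'||_L² = sqrt(14)/7.
Sharp Poincaré constant on H^1_0(0, 2) is C_P = L/π = 2/π, achieved by sin(π/2·x).
A polynomial bump cannot attain the sharp Poincaré constant (only the first sine eigenfunction does), so the ratio is strictly less than C_P, consistent with ||u||_L² ≤ C_P ||u'||_L².


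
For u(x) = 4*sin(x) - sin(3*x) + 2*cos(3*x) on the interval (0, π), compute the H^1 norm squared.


||u||_{H^1(0,π)}^2 = 41*π

u'(x) = -6*sin(3*x) + 4*cos(x) - 3*cos(3*x).
Expand u² and (u')² and integrate term by term on (0, π), using: for integers n ≥ 1, ∫_0^π sin²(nx) dx = ∫_0^π cos²(nx) dx = π/2; for n ≠ n', ∫_0^π sin(nx)sin(n'x) dx = ∫_0^π cos(nx)cos(n'x) dx = 0; and by product-to-sum, ∫_0^π sin(nx)cos(n'x) dx = ½∫_0^π [sin((n+n')x) + sin((n−n')x)] dx, which is 0 when n+n' is even and 2n/(n²−n'²) when n+n' is odd (it need not vanish on (0, π)).
  u² squared terms: (-1)²·∫sin(3x)² dx = 1·π/2 = π/2;  (2)²·∫cos(3x)² dx = 4·π/2 = 2*π;  (4)²·∫sin(x)² dx = 16·π/2 = 8*π.
  u² cross terms: 2·(-1)·(2)·∫sin(3x)·cos(3x) dx = -4·(0) = 0;  2·(-1)·(4)·∫sin(3x)·sin(x) dx = -8·(0) = 0;  2·(2)·(4)·∫cos(3x)·sin(x) dx = 16·(0) = 0.
  So ∫_0^π u² dx = π/2 + 2*π + 8*π + 0 + 0 + 0 = 21*π/2.
  (u')² squared terms: (-6)²·∫sin(3x)² dx = 36·π/2 = 18*π;  (-3)²·∫cos(3x)² dx = 9·π/2 = 9*π/2;  (4)²·∫cos(x)² dx = 16·π/2 = 8*π.
  (u')² cross terms: 2·(-6)·(-3)·∫sin(3x)·cos(3x) dx = 36·(0) = 0;  2·(-6)·(4)·∫sin(3x)·cos(x) dx = -48·(0) = 0;  2·(-3)·(4)·∫cos(3x)·cos(x) dx = -24·(0) = 0.
  So ∫_0^π (u')² dx = 18*π + 9*π/2 + 8*π + 0 + 0 + 0 = 61*π/2.
||u||_{H^1}^2 = (21*π/2) + (61*π/2) = 41*π.


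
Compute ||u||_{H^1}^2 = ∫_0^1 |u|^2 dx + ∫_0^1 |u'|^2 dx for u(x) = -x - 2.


||u||_{H^1}^2 = 22/3

The H^1 norm (squared) on an interval (0, L) is
  ||u||_{H^1}^2 = ∫_0^L u(x)^2 dx + ∫_0^L u'(x)^2 dx.
Compute u'(x) = -1.
Then u(x)^2 = x**2 + 4*x + 4 and u'(x)^2 = 1.
Integrate each monomial from 0 to 1 using ∫_0^1 c·x^n dx = c·1^(n+1)/(n+1):
  ∫_0^1 u(x)^2 dx = ∫_0^1 (x^2 + 4*x + 4) dx. Term by term:
    ∫_0^1 x^2 dx = 1/3;  ∫_0^1 4*x dx = 2;  ∫_0^1 4 dx = 4.
  Sum: 1/3 + 2 + 4 = 19/3.
  ∫_0^1 u'(x)^2 dx = ∫_0^1 (1) dx. Term by term:
    ∫_0^1 1 dx = 1.
Adding: ||u||_{H^1}^2 = 19/3 + 1 = 22/3.


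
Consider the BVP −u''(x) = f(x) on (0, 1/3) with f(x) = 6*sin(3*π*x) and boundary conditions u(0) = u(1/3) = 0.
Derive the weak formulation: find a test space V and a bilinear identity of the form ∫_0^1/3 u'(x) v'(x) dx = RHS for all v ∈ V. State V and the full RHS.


V = H^1_0(0, 1/3) (so v(0) = v(1/3) = 0); weak form: ∫_0^1/3 u'v' dx = ∫_0^1/3 (6*sin(3*π*x)) v dx for all v ∈ V.

Multiply both sides by a test function v and integrate from 0 to 1/3:
  ∫_0^1/3 −u''(x) v(x) dx = ∫_0^1/3 f(x) v(x) dx.
Integrate the LHS by parts once:
  ∫_0^1/3 −u'' v dx = −[u'(x) v(x)]_0^1/3 + ∫_0^1/3 u'(x) v'(x) dx.
Thus ∫_0^1/3 u'(x) v'(x) dx = ∫_0^1/3 f(x) v(x) dx + [u'(x) v(x)]_0^1/3.
Choose V so that boundary terms are either known or forced to vanish.
u is Dirichlet: u(0) = u(1/3) = 0. Let V = H^1_0(0, 1/3); then v(0) = v(1/3) = 0, and [u' v]_0^1/3 = 0.
Weak formulation: find u (satisfying any essential BC) such that ∫_0^1/3 u'(x) v'(x) dx = ∫_0^1/3 f v dx for all v ∈ V.
Substituting f(x) = 6*sin(3*π*x), the right-hand side is ∫_0^1/3 (6*sin(3*π*x)) v dx.


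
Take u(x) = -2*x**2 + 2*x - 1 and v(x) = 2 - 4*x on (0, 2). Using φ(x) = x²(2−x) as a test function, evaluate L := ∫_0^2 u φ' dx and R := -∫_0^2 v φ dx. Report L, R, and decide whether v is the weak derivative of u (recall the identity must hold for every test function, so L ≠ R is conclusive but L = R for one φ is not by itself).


LHS = 56/15, RHS = 56/15. Yes, v = u' weakly.

u(x) = -2*x**2 + 2*x - 1, classical derivative u'(x) = 2 - 4*x.
φ(x) = x²(2−x), so φ'(x) = x*(4 - 3*x).
Note φ(0) = φ(2) = 0, so the boundary term u·φ vanishes.
LHS = ∫_0^2 u(x) φ'(x) dx = ∫_0^2 (6*x^4 - 14*x^3 + 11*x^2 - 4*x) dx. Term by term:
  ∫_0^2 6*x^4 dx = 192/5;  ∫_0^2 -14*x^3 dx = -56;  ∫_0^2 11*x^2 dx = 88/3;
  ∫_0^2 -4*x dx = -8.
Sum: 192/5 − 56 + 88/3 − 8 = 56/15.
So LHS = 56/15.
∫_0^2 v(x) φ(x) dx = ∫_0^2 (4*x^4 - 10*x^3 + 4*x^2) dx. Term by term:
  ∫_0^2 4*x^4 dx = 128/5;  ∫_0^2 -10*x^3 dx = -40;  ∫_0^2 4*x^2 dx = 32/3.
Sum: 128/5 − 40 + 32/3 = -56/15.
So RHS = -∫_0^2 v(x) φ(x) dx = 56/15.
LHS = RHS, so the identity holds for this test φ.
Moreover u is smooth here and v(x) = u'(x) = 2 - 4*x pointwise, so the identity holds for every test function. Hence v is the weak derivative of u.


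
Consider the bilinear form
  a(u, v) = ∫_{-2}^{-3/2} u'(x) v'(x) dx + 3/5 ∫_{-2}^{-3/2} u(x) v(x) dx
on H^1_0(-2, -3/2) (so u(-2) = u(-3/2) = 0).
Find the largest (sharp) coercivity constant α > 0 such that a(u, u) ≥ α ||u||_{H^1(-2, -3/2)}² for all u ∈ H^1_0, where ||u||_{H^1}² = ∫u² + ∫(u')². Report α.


α = (3 + 20*π^2)/(5*(1 + 4*π^2))

Coercivity of a(·,·) on H^1_0(-2, -3/2) means a(u, u) ≥ α ||u||_{H^1}² for every u ∈ H^1_0.
The interval has length L = 1/2, and Poincaré/coercivity depend only on L. Here a(u, u) = ∫(u')² + (3/5)·∫u².
Here 0 < c = 3/5 < 1. The condition a(u,u) ≥ α||u||_{H^1}² reads (1−α)∫(u')² ≥ (α−c)∫u². Any admissible α is ≤ 1 (rapidly oscillating u have ∫u²/∫(u')² → 0), and α = 1 would force 0 ≥ (1−c)∫u², impossible since c < 1; so 1−α > 0. By the sharp Poincaré inequality on H^1_0 of an interval of length L, ∫(u')² ≥ (π/L)²∫u² with equality for the first sine mode sin(π(x−x₀)/L) (x₀ the left endpoint), so the inequality holds for all u iff (1−α)(π/L)² ≥ α − c, i.e. α ≤ ((π/L)² + c)/((π/L)² + 1) = (1 + c(L/π)²)/(1 + (L/π)²). With (π/L)² = 4*π^2 and c = 3/5, the largest admissible constant is α = ((π/L)² + c)/((π/L)² + 1).
Simplifying, α = (3 + 20*π^2)/(5*(1 + 4*π^2)).


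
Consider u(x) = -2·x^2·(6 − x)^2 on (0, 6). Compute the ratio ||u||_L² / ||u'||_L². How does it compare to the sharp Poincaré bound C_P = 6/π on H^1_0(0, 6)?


||u||_L² / ||u'||_L² = sqrt(3) < C_P = 6/π.

u(x) = -2·x^2·(6 − x)^2, so u'(x) = 8*x*(-x^2 + 9*x - 18).
u(x) = -2·x^2·(6 − x)^2 vanishes at x = 0 and x = 6, so u ∈ H^1_0(0, 6). Differentiate via the product rule and integrate the resulting polynomials term by term.
  ∫_0^6 u² dx = ∫_0^6 (4*x^8 - 96*x^7 + 864*x^6 - 3456*x^5 + 5184*x^4) dx. Term by term:
    ∫_0^6 4*x^8 dx = 4478976;  ∫_0^6 -96*x^7 dx = -20155392;  ∫_0^6 864*x^6 dx = 241864704/7;
    ∫_0^6 -3456*x^5 dx = -26873856;  ∫_0^6 5184*x^4 dx = 40310784/5.
  Sum: 4478976 − 20155392 + 241864704/7 − 26873856 + 40310784/5 = 2239488/35.
  ∫_0^6 (u')² dx = ∫_0^6 (64*x^6 - 1152*x^5 + 7488*x^4 - 20736*x^3 + 20736*x^2) dx. Term by term:
    ∫_0^6 64*x^6 dx = 17915904/7;  ∫_0^6 -1152*x^5 dx = -8957952;  ∫_0^6 7488*x^4 dx = 58226688/5;
    ∫_0^6 -20736*x^3 dx = -6718464;  ∫_0^6 20736*x^2 dx = 1492992.
  Sum: 17915904/7 − 8957952 + 58226688/5 − 6718464 + 1492992 = 746496/35.
∫_0^6 u² dx = 2239488/35, so ||u||_L² = 864*sqrt(105)/35.
∫_0^6 (u')² dx = 746496/35, so ||u'||_L² = 864*sqrt(35)/35.
Ratio ||u||_L² / ||u'||_L² = sqrt(3).
Sharp Poincaré constant on H^1_0(0, 6) is C_P = L/π = 6/π, achieved by sin(π/6·x).
A polynomial bump cannot attain the sharp Poincaré constant (only the first sine eigenfunction does), so the ratio is strictly less than C_P, consistent with ||u||_L² ≤ C_P ||u'||_L².


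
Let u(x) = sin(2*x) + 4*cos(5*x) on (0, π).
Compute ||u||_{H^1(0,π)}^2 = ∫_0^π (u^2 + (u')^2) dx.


||u||_{H^1(0,π)}^2 = -832/21 + 421*π/2

u'(x) = -20*sin(5*x) + 2*cos(2*x).
Expand u² and (u')² and integrate term by term on (0, π), using: for integers n ≥ 1, ∫_0^π sin²(nx) dx = ∫_0^π cos²(nx) dx = π/2; for n ≠ n', ∫_0^π sin(nx)sin(n'x) dx = ∫_0^π cos(nx)cos(n'x) dx = 0; and by product-to-sum, ∫_0^π sin(nx)cos(n'x) dx = ½∫_0^π [sin((n+n')x) + sin((n−n')x)] dx, which is 0 when n+n' is even and 2n/(n²−n'²) when n+n' is odd (it need not vanish on (0, π)).
  u² squared terms: (4)²·∫cos(5x)² dx = 16·π/2 = 8*π;  (1)²·∫sin(2x)² dx = 1·π/2 = π/2.
  u² cross terms: 2·(4)·(1)·∫cos(5x)·sin(2x) dx = 8·(-4/21) = -32/21.
  So ∫_0^π u² dx = 8*π + π/2 − 32/21 = -32/21 + 17*π/2.
  (u')² squared terms: (-20)²·∫sin(5x)² dx = 400·π/2 = 200*π;  (2)²·∫cos(2x)² dx = 4·π/2 = 2*π.
  (u')² cross terms: 2·(-20)·(2)·∫sin(5x)·cos(2x) dx = -80·(10/21) = -800/21.
  So ∫_0^π (u')² dx = 200*π + 2*π − 800/21 = -800/21 + 202*π.
||u||_{H^1}^2 = (-32/21 + 17*π/2) + (-800/21 + 202*π) = -832/21 + 421*π/2.


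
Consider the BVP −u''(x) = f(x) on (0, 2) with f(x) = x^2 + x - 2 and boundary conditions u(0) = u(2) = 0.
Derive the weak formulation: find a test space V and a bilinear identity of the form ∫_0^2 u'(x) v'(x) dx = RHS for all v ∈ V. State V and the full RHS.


V = H^1_0(0, 2) (so v(0) = v(2) = 0); weak form: ∫_0^2 u'v' dx = ∫_0^2 (x^2 + x - 2) v dx for all v ∈ V.

Multiply both sides by a test function v and integrate from 0 to 2:
  ∫_0^2 −u''(x) v(x) dx = ∫_0^2 f(x) v(x) dx.
Integrate the LHS by parts once:
  ∫_0^2 −u'' v dx = −[u'(x) v(x)]_0^2 + ∫_0^2 u'(x) v'(x) dx.
Thus ∫_0^2 u'(x) v'(x) dx = ∫_0^2 f(x) v(x) dx + [u'(x) v(x)]_0^2.
Choose V so that boundary terms are either known or forced to vanish.
u is Dirichlet: u(0) = u(2) = 0. Let V = H^1_0(0, 2); then v(0) = v(2) = 0, and [u' v]_0^2 = 0.
Weak formulation: find u (satisfying any essential BC) such that ∫_0^2 u'(x) v'(x) dx = ∫_0^2 f v dx for all v ∈ V.
Substituting f(x) = x^2 + x - 2, the right-hand side is ∫_0^2 (x^2 + x - 2) v dx.
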